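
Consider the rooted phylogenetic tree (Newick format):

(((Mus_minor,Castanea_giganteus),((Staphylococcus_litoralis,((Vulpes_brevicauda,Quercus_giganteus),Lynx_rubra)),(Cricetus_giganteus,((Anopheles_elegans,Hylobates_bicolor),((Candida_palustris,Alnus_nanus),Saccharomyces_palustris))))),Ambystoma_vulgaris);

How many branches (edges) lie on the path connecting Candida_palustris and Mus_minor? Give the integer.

The MRCA of Candida_palustris and Mus_minor is the node subtending ((Mus_minor,Castanea_giganteus),((Staphylococcus_litoralis,((Vulpes_brevicauda,Quercus_giganteus),Lynx_rubra)),(Cricetus_giganteus,((Anopheles_elegans,Hylobates_bicolor),((Candida_palustris,Alnus_nanus),Saccharomyces_palustris))))).
From Candida_palustris up to that node: 6 branches. From Mus_minor up to the same node: 2 branches. Total: 6 + 2 = 8.

8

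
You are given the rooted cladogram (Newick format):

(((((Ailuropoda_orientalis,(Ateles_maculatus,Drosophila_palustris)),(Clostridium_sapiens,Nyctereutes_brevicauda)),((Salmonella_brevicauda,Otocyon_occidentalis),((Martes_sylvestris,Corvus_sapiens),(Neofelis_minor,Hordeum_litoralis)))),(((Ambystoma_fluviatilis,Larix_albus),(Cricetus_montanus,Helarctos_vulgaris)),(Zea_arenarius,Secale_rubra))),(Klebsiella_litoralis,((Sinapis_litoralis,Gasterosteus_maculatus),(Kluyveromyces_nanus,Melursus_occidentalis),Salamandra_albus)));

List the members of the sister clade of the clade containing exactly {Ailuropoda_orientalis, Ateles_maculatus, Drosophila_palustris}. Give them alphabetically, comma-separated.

Clostridium_sapiens, Nyctereutes_brevicauda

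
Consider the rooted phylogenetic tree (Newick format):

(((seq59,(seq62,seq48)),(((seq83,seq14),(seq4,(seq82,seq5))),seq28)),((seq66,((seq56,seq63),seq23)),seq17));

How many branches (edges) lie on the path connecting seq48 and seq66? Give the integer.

The MRCA of seq48 and seq66 is the root of the tree.
From seq48 up to that node: 4 branches. From seq66 up to the same node: 3 branches. Total: 4 + 3 = 7.

7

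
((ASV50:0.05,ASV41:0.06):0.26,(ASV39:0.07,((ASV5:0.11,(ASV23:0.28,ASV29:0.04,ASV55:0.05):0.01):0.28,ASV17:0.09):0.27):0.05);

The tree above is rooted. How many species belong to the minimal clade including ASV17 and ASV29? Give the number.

The MRCA of ASV17 and ASV29 is the node subtending ((ASV5,(ASV23,ASV29,ASV55)),ASV17).
That clade contains 5 terminal taxa: ASV17, ASV23, ASV29, ASV5, ASV55.

5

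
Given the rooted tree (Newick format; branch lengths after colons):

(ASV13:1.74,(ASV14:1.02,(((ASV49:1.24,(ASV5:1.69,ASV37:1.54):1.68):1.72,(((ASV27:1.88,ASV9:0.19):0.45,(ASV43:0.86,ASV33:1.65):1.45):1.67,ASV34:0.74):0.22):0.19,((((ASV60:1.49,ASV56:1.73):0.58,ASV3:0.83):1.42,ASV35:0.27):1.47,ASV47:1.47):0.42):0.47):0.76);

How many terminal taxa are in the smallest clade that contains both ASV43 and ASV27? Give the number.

The MRCA of ASV43 and ASV27 is the node subtending ((ASV27,ASV9),(ASV43,ASV33)).
That clade contains 4 terminal taxa: ASV27, ASV33, ASV43, ASV9.

4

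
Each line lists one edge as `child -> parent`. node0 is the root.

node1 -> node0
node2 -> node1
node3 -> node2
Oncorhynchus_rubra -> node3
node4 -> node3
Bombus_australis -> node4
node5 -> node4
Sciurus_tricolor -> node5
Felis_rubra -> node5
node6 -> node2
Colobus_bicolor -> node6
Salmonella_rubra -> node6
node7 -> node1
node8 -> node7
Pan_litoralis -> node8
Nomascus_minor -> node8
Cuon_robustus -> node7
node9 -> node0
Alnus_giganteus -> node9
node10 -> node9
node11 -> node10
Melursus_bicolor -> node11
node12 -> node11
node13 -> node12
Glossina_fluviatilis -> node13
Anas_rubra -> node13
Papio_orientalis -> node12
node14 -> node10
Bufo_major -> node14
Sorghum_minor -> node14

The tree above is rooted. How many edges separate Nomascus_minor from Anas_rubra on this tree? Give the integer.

10

The MRCA of Nomascus_minor and Anas_rubra is the root of the tree.
From Nomascus_minor up to that node: 4 branches. From Anas_rubra up to the same node: 6 branches. Total: 4 + 6 = 10.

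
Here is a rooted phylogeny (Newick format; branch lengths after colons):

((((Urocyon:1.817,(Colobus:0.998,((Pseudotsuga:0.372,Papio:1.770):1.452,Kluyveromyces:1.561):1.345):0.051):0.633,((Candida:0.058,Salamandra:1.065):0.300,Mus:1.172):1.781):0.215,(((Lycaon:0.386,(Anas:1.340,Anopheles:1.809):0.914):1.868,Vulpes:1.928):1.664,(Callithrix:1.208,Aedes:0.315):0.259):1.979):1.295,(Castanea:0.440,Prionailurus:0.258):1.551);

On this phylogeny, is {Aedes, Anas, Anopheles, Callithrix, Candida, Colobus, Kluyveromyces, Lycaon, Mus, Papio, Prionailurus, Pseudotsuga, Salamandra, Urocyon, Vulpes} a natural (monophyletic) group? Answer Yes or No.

The MRCA of the listed taxa is the root, so the smallest clade containing them is the whole tree.
That clade also contains Castanea, which is not in the proposed group, so the group is not monophyletic.

No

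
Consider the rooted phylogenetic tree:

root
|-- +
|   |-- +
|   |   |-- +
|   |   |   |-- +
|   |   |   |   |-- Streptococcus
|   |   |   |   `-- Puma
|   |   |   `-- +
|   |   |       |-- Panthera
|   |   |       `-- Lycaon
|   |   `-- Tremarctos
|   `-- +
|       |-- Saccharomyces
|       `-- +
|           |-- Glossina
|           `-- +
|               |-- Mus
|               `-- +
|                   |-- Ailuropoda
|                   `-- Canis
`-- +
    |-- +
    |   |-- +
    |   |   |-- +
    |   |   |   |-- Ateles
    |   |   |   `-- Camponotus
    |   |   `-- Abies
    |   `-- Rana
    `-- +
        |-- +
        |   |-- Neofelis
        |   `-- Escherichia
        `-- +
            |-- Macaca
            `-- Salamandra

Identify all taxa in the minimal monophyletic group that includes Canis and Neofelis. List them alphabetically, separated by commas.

Tracing Canis: it sits inside (Ailuropoda,Canis).
Tracing Neofelis: it sits inside (Neofelis,Escherichia).
The smallest clade enclosing both is the whole tree (their MRCA is the root), so the answer is all 18 tips in alphabetical order.

Abies, Ailuropoda, Ateles, Camponotus, Canis, Escherichia, Glossina, Lycaon, Macaca, Mus, Neofelis, Panthera, Puma, Rana, Saccharomyces, Salamandra, Streptococcus, Tremarctos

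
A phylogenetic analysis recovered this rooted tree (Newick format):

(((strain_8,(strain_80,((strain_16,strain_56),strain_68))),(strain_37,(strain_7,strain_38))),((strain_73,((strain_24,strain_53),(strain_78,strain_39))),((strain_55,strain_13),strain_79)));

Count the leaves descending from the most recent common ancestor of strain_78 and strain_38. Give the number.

16

The MRCA of strain_78 and strain_38 is the root, so the clade is the entire tree.
That clade contains 16 terminal taxa: strain_13, strain_16, strain_24, strain_37, strain_38, strain_39, strain_53, strain_55, strain_56, strain_68, strain_7, strain_73, strain_78, strain_79, strain_8, strain_80.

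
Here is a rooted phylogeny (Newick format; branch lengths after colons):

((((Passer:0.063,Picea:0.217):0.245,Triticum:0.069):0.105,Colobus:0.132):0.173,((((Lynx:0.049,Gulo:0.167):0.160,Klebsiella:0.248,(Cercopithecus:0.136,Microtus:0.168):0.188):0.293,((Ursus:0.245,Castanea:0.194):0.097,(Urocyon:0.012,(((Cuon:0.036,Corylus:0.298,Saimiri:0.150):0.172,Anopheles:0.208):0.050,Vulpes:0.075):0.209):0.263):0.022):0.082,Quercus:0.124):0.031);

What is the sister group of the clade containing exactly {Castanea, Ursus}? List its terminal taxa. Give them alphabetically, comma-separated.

Anopheles, Corylus, Cuon, Saimiri, Urocyon, Vulpes

The clade containing exactly {Castanea, Ursus} attaches to the tree at the node subtending ((Ursus,Castanea),(Urocyon,(((Cuon,Corylus,Saimiri),Anopheles),Vulpes))).
The other lineage descending from that same node — the sister group — is (Urocyon,(((Cuon,Corylus,Saimiri),Anopheles),Vulpes)); its 6 tips in alphabetical order are the answer.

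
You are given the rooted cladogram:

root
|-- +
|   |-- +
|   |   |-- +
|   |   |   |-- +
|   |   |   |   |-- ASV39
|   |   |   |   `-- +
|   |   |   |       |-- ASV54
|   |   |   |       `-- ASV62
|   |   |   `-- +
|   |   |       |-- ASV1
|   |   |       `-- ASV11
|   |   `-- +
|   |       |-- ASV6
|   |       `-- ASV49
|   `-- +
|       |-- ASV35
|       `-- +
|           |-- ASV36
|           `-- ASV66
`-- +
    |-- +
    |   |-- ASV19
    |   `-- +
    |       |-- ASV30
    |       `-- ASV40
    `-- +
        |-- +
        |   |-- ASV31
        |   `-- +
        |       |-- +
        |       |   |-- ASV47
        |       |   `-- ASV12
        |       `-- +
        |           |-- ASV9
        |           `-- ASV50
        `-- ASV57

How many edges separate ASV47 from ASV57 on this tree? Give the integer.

5

The MRCA of ASV47 and ASV57 is the node subtending ((ASV31,((ASV47,ASV12),(ASV9,ASV50))),ASV57).
From ASV47 up to that node: 4 branches. From ASV57 up to the same node: 1 branch. Total: 4 + 1 = 5.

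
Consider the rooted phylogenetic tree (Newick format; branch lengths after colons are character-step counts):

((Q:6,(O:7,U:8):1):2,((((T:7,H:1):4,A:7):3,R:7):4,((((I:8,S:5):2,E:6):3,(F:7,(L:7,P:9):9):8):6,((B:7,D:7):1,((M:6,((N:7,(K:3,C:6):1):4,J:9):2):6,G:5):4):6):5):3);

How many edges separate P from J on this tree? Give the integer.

The MRCA of P and J is the node subtending ((((I,S),E),(F,(L,P))),((B,D),((M,((N,(K,C)),J)),G))).
From P up to that node: 4 branches. From J up to the same node: 5 branches. Total: 4 + 5 = 9.

9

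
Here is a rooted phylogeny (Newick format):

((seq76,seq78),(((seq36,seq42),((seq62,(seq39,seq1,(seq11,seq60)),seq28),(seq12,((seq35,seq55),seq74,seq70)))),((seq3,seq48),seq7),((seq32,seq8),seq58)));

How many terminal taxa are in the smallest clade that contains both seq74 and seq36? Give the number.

13

The MRCA of seq74 and seq36 is the node subtending ((seq36,seq42),((seq62,(seq39,seq1,(seq11,seq60)),seq28),(seq12,((seq35,seq55),seq74,seq70)))).
That clade contains 13 terminal taxa: seq1, seq11, seq12, seq28, seq35, seq36, seq39, seq42, seq55, seq60, seq62, seq70, seq74.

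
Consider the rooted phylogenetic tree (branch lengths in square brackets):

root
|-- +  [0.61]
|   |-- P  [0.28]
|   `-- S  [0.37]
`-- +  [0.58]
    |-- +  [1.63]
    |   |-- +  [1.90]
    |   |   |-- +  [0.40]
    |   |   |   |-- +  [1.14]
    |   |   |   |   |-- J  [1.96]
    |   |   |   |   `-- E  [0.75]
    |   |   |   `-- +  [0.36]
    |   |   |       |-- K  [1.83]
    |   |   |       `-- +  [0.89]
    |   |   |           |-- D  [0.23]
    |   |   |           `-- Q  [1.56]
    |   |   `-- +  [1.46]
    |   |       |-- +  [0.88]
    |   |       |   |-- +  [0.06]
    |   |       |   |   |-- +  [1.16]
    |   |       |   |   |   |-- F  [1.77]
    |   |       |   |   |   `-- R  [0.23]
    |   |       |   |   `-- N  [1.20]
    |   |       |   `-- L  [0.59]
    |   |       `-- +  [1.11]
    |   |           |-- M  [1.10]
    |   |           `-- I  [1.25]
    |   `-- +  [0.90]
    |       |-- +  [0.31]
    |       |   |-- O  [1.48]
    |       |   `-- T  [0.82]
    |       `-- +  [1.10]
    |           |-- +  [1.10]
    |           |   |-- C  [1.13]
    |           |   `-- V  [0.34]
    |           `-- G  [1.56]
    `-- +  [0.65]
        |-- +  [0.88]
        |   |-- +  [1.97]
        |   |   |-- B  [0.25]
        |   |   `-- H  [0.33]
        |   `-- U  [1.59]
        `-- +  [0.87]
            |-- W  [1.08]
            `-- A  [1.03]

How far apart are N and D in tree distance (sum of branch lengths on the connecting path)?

5.48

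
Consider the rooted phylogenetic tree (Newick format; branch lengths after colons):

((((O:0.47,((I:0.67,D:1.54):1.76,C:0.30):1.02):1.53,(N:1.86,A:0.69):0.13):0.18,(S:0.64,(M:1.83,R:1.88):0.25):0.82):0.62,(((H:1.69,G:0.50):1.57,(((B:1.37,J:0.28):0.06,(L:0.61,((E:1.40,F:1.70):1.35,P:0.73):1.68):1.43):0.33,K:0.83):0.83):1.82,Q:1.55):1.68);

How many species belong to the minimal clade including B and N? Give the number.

19

The MRCA of B and N is the root, so the clade is the entire tree.
That clade contains 19 terminal taxa: A, B, C, D, E, F, G, H, I, J, K, L, M, N, O, P, Q, R, S.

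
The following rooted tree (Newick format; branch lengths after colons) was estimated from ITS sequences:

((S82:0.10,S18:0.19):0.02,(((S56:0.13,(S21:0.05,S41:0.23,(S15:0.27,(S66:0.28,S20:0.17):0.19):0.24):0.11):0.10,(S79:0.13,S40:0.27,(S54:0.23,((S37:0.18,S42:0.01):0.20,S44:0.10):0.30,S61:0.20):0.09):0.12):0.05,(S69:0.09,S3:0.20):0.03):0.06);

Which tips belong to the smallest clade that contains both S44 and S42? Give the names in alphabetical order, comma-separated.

S37, S42, S44

Tracing S44: it sits inside ((S37,S42),S44).
Tracing S42: it sits inside (S37,S42).
The smallest clade enclosing both is ((S37,S42),S44); the answer is its 3 terminal taxa in alphabetical order.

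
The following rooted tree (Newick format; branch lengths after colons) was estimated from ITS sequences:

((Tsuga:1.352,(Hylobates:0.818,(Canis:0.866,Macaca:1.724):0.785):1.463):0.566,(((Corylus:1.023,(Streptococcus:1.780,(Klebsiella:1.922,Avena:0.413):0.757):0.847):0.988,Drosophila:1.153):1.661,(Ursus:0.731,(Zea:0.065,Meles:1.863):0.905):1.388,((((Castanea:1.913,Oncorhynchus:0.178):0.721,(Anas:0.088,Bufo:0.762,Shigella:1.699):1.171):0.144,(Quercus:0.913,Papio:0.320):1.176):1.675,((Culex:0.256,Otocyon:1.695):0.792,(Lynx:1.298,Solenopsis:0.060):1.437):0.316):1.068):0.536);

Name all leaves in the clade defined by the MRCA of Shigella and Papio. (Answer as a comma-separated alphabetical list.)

Anas, Bufo, Castanea, Oncorhynchus, Papio, Quercus, Shigella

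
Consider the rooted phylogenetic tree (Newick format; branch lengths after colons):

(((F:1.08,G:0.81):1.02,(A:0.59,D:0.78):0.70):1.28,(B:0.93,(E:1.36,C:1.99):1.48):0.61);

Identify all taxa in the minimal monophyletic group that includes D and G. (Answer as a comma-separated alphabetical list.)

A, D, F, G

Tracing D: it sits inside (A,D).
Tracing G: it sits inside (F,G).
The smallest clade enclosing both is ((F,G),(A,D)); the answer is its 4 terminal taxa in alphabetical order.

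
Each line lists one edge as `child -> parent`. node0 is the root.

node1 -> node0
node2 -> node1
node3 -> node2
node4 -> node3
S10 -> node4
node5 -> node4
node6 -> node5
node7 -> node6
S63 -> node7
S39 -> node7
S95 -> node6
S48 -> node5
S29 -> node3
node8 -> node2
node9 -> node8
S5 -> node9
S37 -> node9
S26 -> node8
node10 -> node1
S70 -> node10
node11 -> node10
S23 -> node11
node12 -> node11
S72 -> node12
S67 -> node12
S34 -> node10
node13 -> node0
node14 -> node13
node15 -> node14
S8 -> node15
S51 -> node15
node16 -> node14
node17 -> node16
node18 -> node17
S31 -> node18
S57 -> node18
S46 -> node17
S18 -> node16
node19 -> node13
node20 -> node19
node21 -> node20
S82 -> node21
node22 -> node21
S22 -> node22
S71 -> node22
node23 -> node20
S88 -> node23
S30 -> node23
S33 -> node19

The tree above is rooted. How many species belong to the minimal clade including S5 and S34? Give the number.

The MRCA of S5 and S34 is the node subtending ((((S10,(((S63,S39),S95),S48)),S29),((S5,S37),S26)),(S70,(S23,(S72,S67)),S34)).
That clade contains 14 terminal taxa: S10, S23, S26, S29, S34, S37, S39, S48, S5, S63, S67, S70, S72, S95.

14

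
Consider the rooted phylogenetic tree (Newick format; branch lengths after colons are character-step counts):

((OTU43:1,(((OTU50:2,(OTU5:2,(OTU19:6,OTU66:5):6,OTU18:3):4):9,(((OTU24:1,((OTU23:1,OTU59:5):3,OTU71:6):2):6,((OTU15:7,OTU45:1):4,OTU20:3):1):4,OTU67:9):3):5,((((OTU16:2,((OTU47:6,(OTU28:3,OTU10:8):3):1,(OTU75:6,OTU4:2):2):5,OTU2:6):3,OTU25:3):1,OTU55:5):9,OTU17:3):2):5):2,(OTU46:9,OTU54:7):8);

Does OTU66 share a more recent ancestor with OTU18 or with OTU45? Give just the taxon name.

The MRCA of OTU66 and OTU18 subtends (OTU5,(OTU19,OTU66),OTU18) (4 taxa).
The MRCA of OTU66 and OTU45 subtends ((OTU50,(OTU5,(OTU19,OTU66),OTU18)),(((OTU24,((OTU23,OTU59),OTU71)),((OTU15,OTU45),OTU20)),OTU67)) (13 taxa).
The first is nested inside the second, so OTU66 shares a more recent common ancestor with OTU18.

OTU18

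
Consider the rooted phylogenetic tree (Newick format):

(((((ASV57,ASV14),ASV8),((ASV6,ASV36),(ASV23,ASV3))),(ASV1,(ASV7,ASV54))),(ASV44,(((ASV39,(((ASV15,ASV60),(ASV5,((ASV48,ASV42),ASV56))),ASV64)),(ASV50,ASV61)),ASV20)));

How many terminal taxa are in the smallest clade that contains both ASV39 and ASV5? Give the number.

8

The MRCA of ASV39 and ASV5 is the node subtending (ASV39,(((ASV15,ASV60),(ASV5,((ASV48,ASV42),ASV56))),ASV64)).
That clade contains 8 terminal taxa: ASV15, ASV39, ASV42, ASV48, ASV5, ASV56, ASV60, ASV64.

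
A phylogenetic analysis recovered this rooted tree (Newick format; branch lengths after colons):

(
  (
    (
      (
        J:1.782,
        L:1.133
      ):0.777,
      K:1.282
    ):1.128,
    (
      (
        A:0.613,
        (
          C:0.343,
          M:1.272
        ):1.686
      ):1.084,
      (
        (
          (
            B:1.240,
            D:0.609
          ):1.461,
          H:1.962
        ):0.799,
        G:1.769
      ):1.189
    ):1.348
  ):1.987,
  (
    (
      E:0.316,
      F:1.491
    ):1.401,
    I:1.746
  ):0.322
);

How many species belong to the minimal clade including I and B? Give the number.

13

The MRCA of I and B is the root, so the clade is the entire tree.
That clade contains 13 terminal taxa: A, B, C, D, E, F, G, H, I, J, K, L, M.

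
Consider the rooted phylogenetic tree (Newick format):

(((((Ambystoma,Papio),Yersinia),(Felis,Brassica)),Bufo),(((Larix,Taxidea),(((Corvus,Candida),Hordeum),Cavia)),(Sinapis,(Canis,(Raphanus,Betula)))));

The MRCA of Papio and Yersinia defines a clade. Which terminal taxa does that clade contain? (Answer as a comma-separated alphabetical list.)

Ambystoma, Papio, Yersinia

Tracing Papio: it sits inside (Ambystoma,Papio).
Tracing Yersinia: it sits inside ((Ambystoma,Papio),Yersinia).
The smallest clade enclosing both is ((Ambystoma,Papio),Yersinia); the answer is its 3 terminal taxa in alphabetical order.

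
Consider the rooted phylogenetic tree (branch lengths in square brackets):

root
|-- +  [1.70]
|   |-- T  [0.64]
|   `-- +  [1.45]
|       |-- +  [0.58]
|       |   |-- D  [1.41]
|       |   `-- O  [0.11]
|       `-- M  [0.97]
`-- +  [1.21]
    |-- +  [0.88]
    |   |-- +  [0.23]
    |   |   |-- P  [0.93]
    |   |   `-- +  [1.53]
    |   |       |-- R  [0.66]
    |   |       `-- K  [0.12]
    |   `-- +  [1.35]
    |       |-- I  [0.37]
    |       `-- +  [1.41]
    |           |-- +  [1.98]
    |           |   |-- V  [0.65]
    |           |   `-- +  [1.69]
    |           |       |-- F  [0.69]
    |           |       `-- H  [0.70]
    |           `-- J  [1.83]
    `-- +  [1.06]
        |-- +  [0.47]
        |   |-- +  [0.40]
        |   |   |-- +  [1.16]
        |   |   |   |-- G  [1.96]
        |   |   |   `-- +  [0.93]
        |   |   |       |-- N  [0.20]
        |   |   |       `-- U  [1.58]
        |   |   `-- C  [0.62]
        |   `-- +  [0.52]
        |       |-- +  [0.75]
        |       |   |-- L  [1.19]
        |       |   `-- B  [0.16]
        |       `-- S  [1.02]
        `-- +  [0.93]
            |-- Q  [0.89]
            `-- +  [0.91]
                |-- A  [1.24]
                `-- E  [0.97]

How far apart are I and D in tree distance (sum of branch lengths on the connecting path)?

8.95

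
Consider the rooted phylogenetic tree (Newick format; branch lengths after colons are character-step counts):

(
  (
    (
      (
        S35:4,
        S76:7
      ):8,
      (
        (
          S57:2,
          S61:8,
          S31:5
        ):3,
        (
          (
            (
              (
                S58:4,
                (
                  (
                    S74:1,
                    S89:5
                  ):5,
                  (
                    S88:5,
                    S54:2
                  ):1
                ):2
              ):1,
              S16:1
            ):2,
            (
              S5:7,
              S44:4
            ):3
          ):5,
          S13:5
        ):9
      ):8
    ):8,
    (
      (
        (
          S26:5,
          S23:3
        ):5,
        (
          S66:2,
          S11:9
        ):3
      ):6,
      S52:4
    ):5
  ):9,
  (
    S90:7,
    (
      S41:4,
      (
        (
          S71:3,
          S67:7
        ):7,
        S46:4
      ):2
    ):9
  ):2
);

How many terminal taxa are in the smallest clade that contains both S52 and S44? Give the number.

The MRCA of S52 and S44 is the node subtending (((S35,S76),((S57,S61,S31),((((S58,((S74,S89),(S88,S54))),S16),(S5,S44)),S13))),(((S26,S23),(S66,S11)),S52)).
That clade contains 19 terminal taxa: S11, S13, S16, S23, S26, S31, S35, S44, S5, S52, S54, S57, S58, S61, S66, S74, S76, S88, S89.

19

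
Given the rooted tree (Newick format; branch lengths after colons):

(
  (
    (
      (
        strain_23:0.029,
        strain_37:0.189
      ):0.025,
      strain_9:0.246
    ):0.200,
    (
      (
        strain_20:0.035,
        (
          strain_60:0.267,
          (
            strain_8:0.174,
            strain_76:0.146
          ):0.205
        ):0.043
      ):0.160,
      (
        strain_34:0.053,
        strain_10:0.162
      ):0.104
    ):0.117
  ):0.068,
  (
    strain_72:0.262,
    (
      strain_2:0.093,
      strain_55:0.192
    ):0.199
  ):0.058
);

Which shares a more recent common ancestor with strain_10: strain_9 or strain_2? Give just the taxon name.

strain_9

The MRCA of strain_10 and strain_9 subtends (((strain_23,strain_37),strain_9),((strain_20,(strain_60,(strain_8,strain_76))),(strain_34,strain_10))) (9 taxa).
The MRCA of strain_10 and strain_2 is the root, subtending the entire tree (12 taxa).
The first is nested inside the second, so strain_10 shares a more recent common ancestor with strain_9.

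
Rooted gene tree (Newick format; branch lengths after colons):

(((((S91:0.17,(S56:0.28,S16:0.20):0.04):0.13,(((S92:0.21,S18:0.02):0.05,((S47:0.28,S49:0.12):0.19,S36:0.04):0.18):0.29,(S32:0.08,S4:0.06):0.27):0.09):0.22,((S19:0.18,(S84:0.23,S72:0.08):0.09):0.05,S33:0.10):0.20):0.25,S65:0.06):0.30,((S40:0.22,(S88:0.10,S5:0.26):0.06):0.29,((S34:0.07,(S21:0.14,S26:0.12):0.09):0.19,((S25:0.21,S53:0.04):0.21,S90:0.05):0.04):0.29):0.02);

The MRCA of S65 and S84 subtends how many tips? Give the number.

The MRCA of S65 and S84 is the node subtending ((((S91,(S56,S16)),(((S92,S18),((S47,S49),S36)),(S32,S4))),((S19,(S84,S72)),S33)),S65).
That clade contains 15 terminal taxa: S16, S18, S19, S32, S33, S36, S4, S47, S49, S56, S65, S72, S84, S91, S92.

15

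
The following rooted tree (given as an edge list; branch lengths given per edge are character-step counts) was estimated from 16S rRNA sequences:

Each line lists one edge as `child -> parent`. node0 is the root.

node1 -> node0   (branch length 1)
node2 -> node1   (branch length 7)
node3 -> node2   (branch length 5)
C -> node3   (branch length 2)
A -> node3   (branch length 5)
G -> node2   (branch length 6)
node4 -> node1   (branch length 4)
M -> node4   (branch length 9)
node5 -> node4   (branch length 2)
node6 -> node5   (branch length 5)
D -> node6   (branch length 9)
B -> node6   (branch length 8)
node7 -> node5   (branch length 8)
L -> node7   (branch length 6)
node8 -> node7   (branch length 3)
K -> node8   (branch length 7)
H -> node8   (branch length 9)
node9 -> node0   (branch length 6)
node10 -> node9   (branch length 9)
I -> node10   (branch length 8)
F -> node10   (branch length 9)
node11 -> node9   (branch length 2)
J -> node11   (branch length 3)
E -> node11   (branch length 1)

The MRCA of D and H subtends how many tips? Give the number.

The MRCA of D and H is the node subtending ((D,B),(L,(K,H))).
That clade contains 5 terminal taxa: B, D, H, K, L.

5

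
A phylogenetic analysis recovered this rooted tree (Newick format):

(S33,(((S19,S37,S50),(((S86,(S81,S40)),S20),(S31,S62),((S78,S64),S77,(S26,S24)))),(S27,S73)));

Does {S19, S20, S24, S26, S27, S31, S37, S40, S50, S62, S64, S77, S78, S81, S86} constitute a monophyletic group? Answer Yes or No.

No

The MRCA of the listed taxa subtends (((S19,S37,S50),(((S86,(S81,S40)),S20),(S31,S62),((S78,S64),S77,(S26,S24)))),(S27,S73)).
That clade also contains S73, which is not in the proposed group, so the group is not monophyletic.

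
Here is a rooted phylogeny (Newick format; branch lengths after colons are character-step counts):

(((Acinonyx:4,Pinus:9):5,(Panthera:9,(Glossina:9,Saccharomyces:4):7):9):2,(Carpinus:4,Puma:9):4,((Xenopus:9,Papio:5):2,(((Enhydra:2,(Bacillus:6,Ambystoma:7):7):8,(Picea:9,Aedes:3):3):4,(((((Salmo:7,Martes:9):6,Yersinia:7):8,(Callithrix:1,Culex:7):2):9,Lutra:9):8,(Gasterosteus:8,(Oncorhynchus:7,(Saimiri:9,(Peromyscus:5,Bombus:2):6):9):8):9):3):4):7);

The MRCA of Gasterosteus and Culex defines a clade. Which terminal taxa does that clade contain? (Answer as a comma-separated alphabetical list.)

Tracing Gasterosteus: it sits inside (Gasterosteus,(Oncorhynchus,(Saimiri,(Peromyscus,Bombus)))).
Tracing Culex: it sits inside (Callithrix,Culex).
The smallest clade enclosing both is (((((Salmo,Martes),Yersinia),(Callithrix,Culex)),Lutra),(Gasterosteus,(Oncorhynchus,(Saimiri,(Peromyscus,Bombus))))); the answer is its 11 terminal taxa in alphabetical order.

Bombus, Callithrix, Culex, Gasterosteus, Lutra, Martes, Oncorhynchus, Peromyscus, Saimiri, Salmo, Yersinia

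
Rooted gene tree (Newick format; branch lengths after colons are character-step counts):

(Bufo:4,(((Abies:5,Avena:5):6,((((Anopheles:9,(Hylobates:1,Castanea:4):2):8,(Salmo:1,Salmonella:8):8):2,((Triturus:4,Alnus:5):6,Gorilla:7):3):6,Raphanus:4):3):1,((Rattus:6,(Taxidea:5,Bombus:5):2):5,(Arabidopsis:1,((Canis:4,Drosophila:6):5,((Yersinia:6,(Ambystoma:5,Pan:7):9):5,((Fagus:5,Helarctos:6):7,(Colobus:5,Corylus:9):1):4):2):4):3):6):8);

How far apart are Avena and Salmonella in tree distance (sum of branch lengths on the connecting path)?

38

The path runs Avena → … → MRCA → … → Salmonella; the MRCA is the node subtending ((Abies,Avena),((((Anopheles,(Hylobates,Castanea)),(Salmo,Salmonella)),((Triturus,Alnus),Gorilla)),Raphanus)).
Branch lengths along that path: 5 + 6 + 3 + 6 + 2 + 8 + 8 = 38.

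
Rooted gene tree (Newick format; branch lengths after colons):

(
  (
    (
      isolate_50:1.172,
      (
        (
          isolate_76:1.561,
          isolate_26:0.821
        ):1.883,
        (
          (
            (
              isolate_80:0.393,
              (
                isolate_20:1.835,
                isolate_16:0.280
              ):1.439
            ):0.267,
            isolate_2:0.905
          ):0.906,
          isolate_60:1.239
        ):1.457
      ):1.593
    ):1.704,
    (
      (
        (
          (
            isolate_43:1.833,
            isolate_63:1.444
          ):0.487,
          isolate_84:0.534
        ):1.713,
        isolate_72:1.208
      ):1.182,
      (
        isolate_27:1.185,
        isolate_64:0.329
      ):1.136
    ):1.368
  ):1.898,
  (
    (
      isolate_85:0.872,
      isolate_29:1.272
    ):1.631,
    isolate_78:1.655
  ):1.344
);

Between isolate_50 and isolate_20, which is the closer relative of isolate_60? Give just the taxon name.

The MRCA of isolate_60 and isolate_20 subtends (((isolate_80,(isolate_20,isolate_16)),isolate_2),isolate_60) (5 taxa).
The MRCA of isolate_60 and isolate_50 subtends (isolate_50,((isolate_76,isolate_26),(((isolate_80,(isolate_20,isolate_16)),isolate_2),isolate_60))) (8 taxa).
The first is nested inside the second, so isolate_60 shares a more recent common ancestor with isolate_20.

isolate_20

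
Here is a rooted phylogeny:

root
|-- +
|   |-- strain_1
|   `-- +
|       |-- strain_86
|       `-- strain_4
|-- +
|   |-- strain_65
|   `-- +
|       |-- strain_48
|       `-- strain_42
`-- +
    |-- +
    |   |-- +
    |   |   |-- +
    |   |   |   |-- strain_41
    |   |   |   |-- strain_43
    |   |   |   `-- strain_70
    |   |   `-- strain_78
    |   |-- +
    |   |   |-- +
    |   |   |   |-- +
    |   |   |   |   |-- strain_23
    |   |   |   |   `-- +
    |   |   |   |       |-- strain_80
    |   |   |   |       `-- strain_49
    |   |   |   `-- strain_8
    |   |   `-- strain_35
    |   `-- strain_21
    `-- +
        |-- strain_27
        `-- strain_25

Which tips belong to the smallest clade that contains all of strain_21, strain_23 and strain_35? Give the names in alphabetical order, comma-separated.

strain_21, strain_23, strain_35, strain_41, strain_43, strain_49, strain_70, strain_78, strain_8, strain_80

Tracing strain_21: it sits inside (((strain_41,strain_43,strain_70),strain_78),(((strain_23,(strain_80,strain_49)),strain_8),strain_35),strain_21).
Tracing strain_23: it sits inside (strain_23,(strain_80,strain_49)).
Tracing strain_35: it sits inside (((strain_23,(strain_80,strain_49)),strain_8),strain_35).
The smallest clade enclosing all 3 is (((strain_41,strain_43,strain_70),strain_78),(((strain_23,(strain_80,strain_49)),strain_8),strain_35),strain_21); the answer is its 10 terminal taxa in alphabetical order.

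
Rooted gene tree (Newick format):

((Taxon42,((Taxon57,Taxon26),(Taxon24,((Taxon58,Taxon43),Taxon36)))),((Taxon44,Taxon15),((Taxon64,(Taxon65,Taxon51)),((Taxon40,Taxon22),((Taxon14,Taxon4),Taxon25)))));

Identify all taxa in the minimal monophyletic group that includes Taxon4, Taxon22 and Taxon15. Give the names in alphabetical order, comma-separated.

Taxon14, Taxon15, Taxon22, Taxon25, Taxon4, Taxon40, Taxon44, Taxon51, Taxon64, Taxon65

Tracing Taxon4: it sits inside (Taxon14,Taxon4).
Tracing Taxon22: it sits inside (Taxon40,Taxon22).
Tracing Taxon15: it sits inside (Taxon44,Taxon15).
The smallest clade enclosing all 3 is ((Taxon44,Taxon15),((Taxon64,(Taxon65,Taxon51)),((Taxon40,Taxon22),((Taxon14,Taxon4),Taxon25)))); the answer is its 10 terminal taxa in alphabetical order.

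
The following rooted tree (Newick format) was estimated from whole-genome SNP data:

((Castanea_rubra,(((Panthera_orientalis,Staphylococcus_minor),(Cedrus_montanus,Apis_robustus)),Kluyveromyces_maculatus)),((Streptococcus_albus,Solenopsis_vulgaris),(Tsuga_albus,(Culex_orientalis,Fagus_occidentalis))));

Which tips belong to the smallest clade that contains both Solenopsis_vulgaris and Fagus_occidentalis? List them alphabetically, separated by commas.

Culex_orientalis, Fagus_occidentalis, Solenopsis_vulgaris, Streptococcus_albus, Tsuga_albus

Tracing Solenopsis_vulgaris: it sits inside (Streptococcus_albus,Solenopsis_vulgaris).
Tracing Fagus_occidentalis: it sits inside (Culex_orientalis,Fagus_occidentalis).
The smallest clade enclosing both is ((Streptococcus_albus,Solenopsis_vulgaris),(Tsuga_albus,(Culex_orientalis,Fagus_occidentalis))); the answer is its 5 terminal taxa in alphabetical order.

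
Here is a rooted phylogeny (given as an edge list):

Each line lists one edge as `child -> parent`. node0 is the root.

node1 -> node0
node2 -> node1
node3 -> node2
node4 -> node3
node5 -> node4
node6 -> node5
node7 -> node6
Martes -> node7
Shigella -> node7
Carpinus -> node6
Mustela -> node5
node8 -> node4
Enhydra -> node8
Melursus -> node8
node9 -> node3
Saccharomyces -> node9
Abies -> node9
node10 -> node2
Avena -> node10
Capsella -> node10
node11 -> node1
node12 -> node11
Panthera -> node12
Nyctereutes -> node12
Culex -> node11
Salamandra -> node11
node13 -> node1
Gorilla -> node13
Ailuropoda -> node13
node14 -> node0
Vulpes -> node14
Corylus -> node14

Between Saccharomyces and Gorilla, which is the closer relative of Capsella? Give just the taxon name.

Saccharomyces

The MRCA of Capsella and Saccharomyces subtends ((((((Martes,Shigella),Carpinus),Mustela),(Enhydra,Melursus)),(Saccharomyces,Abies)),(Avena,Capsella)) (10 taxa).
The MRCA of Capsella and Gorilla subtends (((((((Martes,Shigella),Carpinus),Mustela),(Enhydra,Melursus)),(Saccharomyces,Abies)),(Avena,Capsella)),((Panthera,Nyctereutes),Culex,Salamandra),(Gorilla,Ailuropoda)) (16 taxa).
The first is nested inside the second, so Capsella shares a more recent common ancestor with Saccharomyces.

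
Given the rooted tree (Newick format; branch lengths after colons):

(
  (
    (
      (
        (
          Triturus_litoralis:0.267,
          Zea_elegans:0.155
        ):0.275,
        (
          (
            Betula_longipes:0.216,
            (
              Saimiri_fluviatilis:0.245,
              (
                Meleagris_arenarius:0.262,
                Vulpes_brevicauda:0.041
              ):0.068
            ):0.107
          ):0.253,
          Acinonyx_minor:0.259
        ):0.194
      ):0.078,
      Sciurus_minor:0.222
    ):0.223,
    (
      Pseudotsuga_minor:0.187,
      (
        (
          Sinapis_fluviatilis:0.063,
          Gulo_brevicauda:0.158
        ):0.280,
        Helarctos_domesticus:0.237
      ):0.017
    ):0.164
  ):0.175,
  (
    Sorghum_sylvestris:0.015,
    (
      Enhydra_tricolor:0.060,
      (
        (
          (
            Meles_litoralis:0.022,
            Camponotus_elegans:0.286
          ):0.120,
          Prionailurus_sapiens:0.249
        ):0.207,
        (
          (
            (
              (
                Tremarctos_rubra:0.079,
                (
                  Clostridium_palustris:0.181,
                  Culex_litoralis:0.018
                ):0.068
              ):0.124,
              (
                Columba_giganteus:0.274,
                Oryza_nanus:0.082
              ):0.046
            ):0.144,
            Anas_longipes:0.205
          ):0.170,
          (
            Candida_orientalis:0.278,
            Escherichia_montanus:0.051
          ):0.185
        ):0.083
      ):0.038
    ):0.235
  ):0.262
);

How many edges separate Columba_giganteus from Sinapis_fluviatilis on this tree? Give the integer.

13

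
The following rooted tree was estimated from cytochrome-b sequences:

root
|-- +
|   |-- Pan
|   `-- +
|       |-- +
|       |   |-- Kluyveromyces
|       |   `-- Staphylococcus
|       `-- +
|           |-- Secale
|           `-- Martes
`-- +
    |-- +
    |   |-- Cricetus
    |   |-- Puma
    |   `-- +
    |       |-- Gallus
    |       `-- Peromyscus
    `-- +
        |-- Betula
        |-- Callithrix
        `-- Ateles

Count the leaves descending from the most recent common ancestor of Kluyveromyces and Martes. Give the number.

The MRCA of Kluyveromyces and Martes is the node subtending ((Kluyveromyces,Staphylococcus),(Secale,Martes)).
That clade contains 4 terminal taxa: Kluyveromyces, Martes, Secale, Staphylococcus.

4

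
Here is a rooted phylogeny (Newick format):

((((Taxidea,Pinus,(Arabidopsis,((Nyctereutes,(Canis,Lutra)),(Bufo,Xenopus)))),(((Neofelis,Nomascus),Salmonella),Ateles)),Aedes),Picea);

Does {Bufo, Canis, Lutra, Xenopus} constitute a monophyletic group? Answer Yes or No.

No

The MRCA of the listed taxa subtends ((Nyctereutes,(Canis,Lutra)),(Bufo,Xenopus)).
That clade also contains Nyctereutes, which is not in the proposed group, so the group is not monophyletic.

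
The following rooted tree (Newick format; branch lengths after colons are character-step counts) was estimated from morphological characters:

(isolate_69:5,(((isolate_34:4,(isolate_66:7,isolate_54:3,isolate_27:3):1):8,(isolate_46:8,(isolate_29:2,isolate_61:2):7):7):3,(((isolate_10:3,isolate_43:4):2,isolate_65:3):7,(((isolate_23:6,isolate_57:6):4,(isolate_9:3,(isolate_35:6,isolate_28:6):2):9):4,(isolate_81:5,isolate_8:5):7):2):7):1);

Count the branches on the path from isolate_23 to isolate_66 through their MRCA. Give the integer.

9

The MRCA of isolate_23 and isolate_66 is the node subtending (((isolate_34,(isolate_66,isolate_54,isolate_27)),(isolate_46,(isolate_29,isolate_61))),(((isolate_10,isolate_43),isolate_65),(((isolate_23,isolate_57),(isolate_9,(isolate_35,isolate_28))),(isolate_81,isolate_8)))).
From isolate_23 up to that node: 5 branches. From isolate_66 up to the same node: 4 branches. Total: 5 + 4 = 9.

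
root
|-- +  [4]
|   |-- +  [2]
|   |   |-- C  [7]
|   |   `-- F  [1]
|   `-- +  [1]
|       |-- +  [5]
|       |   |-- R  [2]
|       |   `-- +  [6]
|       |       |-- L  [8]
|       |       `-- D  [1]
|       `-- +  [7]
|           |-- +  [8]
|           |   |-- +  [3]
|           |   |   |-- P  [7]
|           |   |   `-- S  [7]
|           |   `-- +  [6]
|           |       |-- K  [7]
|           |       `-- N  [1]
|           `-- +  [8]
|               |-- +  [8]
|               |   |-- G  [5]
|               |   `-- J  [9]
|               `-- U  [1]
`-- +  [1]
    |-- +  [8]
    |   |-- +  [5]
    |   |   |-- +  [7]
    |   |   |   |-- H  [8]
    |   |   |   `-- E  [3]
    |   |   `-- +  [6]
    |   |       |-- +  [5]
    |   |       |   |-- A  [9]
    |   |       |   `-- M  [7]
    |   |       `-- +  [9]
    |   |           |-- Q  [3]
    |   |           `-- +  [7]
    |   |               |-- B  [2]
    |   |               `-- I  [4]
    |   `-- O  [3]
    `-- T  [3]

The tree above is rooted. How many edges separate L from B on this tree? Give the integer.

12

The MRCA of L and B is the root of the tree.
From L up to that node: 5 branches. From B up to the same node: 7 branches. Total: 5 + 7 = 12.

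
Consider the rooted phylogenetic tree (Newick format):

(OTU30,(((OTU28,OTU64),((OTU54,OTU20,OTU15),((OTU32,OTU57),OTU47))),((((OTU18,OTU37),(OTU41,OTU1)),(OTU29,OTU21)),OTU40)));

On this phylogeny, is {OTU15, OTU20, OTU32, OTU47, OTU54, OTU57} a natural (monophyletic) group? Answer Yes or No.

Yes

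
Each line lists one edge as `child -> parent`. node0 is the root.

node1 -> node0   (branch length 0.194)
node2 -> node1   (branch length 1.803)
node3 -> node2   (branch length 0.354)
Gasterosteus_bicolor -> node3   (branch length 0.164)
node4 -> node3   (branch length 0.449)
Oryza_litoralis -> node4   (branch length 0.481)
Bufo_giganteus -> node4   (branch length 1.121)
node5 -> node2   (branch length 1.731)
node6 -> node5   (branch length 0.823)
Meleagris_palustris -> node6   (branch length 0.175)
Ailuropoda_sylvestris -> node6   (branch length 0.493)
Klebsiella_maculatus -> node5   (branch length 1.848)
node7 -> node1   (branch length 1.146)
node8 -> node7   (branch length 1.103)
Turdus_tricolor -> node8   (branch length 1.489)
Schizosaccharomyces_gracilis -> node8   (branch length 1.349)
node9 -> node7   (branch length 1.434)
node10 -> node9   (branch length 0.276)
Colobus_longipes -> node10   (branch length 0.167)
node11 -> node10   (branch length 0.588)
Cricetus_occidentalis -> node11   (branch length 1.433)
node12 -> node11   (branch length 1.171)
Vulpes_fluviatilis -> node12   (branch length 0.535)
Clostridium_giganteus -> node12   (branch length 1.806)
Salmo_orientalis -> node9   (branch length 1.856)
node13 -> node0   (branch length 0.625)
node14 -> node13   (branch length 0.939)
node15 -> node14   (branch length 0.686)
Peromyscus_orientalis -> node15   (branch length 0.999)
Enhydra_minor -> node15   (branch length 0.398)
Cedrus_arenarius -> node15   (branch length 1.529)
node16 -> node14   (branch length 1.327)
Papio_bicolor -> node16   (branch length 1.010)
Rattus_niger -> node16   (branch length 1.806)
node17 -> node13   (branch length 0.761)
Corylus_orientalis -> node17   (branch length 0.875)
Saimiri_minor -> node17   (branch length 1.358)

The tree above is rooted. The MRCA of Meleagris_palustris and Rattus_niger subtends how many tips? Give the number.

20

The MRCA of Meleagris_palustris and Rattus_niger is the root, so the clade is the entire tree.
That clade contains 20 terminal taxa: Ailuropoda_sylvestris, Bufo_giganteus, Cedrus_arenarius, Clostridium_giganteus, Colobus_longipes, Corylus_orientalis, Cricetus_occidentalis, Enhydra_minor, Gasterosteus_bicolor, Klebsiella_maculatus, Meleagris_palustris, Oryza_litoralis, Papio_bicolor, Peromyscus_orientalis, Rattus_niger, Saimiri_minor, Salmo_orientalis, Schizosaccharomyces_gracilis, Turdus_tricolor, Vulpes_fluviatilis.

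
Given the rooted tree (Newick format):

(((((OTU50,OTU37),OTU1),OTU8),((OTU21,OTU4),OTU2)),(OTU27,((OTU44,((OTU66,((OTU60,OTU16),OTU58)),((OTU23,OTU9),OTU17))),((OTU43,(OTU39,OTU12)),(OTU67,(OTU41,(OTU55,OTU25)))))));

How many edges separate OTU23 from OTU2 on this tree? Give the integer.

10

The MRCA of OTU23 and OTU2 is the root of the tree.
From OTU23 up to that node: 7 branches. From OTU2 up to the same node: 3 branches. Total: 7 + 3 = 10.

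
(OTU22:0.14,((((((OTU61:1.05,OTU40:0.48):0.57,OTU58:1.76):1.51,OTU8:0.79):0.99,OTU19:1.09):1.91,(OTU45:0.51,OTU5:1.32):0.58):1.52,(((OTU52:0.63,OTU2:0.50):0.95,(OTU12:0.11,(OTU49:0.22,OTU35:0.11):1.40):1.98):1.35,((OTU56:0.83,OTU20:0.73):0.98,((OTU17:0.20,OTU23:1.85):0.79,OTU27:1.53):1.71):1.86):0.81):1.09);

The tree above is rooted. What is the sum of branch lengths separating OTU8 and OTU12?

9.46

The path runs OTU8 → … → MRCA → … → OTU12; the MRCA is the node subtending ((((((OTU61,OTU40),OTU58),OTU8),OTU19),(OTU45,OTU5)),(((OTU52,OTU2),(OTU12,(OTU49,OTU35))),((OTU56,OTU20),((OTU17,OTU23),OTU27)))).
Branch lengths along that path: 0.79 + 0.99 + 1.91 + 1.52 + 0.81 + 1.35 + 1.98 + 0.11 = 9.46.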